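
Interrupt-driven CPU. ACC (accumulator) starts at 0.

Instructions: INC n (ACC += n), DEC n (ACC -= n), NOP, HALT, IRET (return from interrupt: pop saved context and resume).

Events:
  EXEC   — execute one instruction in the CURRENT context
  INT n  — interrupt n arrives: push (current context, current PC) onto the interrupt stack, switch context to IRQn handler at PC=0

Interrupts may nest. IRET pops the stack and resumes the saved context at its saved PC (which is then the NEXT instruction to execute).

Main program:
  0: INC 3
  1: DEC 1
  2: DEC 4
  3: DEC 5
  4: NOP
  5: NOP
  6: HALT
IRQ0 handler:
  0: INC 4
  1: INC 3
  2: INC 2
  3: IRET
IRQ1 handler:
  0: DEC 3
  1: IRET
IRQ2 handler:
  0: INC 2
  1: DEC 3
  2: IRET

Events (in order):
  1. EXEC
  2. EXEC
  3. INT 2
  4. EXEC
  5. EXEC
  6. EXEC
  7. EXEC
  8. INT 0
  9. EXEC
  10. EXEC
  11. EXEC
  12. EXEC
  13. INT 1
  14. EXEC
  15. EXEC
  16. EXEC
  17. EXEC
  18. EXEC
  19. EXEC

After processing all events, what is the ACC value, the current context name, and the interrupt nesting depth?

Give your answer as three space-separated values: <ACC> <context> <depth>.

Event 1 (EXEC): [MAIN] PC=0: INC 3 -> ACC=3
Event 2 (EXEC): [MAIN] PC=1: DEC 1 -> ACC=2
Event 3 (INT 2): INT 2 arrives: push (MAIN, PC=2), enter IRQ2 at PC=0 (depth now 1)
Event 4 (EXEC): [IRQ2] PC=0: INC 2 -> ACC=4
Event 5 (EXEC): [IRQ2] PC=1: DEC 3 -> ACC=1
Event 6 (EXEC): [IRQ2] PC=2: IRET -> resume MAIN at PC=2 (depth now 0)
Event 7 (EXEC): [MAIN] PC=2: DEC 4 -> ACC=-3
Event 8 (INT 0): INT 0 arrives: push (MAIN, PC=3), enter IRQ0 at PC=0 (depth now 1)
Event 9 (EXEC): [IRQ0] PC=0: INC 4 -> ACC=1
Event 10 (EXEC): [IRQ0] PC=1: INC 3 -> ACC=4
Event 11 (EXEC): [IRQ0] PC=2: INC 2 -> ACC=6
Event 12 (EXEC): [IRQ0] PC=3: IRET -> resume MAIN at PC=3 (depth now 0)
Event 13 (INT 1): INT 1 arrives: push (MAIN, PC=3), enter IRQ1 at PC=0 (depth now 1)
Event 14 (EXEC): [IRQ1] PC=0: DEC 3 -> ACC=3
Event 15 (EXEC): [IRQ1] PC=1: IRET -> resume MAIN at PC=3 (depth now 0)
Event 16 (EXEC): [MAIN] PC=3: DEC 5 -> ACC=-2
Event 17 (EXEC): [MAIN] PC=4: NOP
Event 18 (EXEC): [MAIN] PC=5: NOP
Event 19 (EXEC): [MAIN] PC=6: HALT

Answer: -2 MAIN 0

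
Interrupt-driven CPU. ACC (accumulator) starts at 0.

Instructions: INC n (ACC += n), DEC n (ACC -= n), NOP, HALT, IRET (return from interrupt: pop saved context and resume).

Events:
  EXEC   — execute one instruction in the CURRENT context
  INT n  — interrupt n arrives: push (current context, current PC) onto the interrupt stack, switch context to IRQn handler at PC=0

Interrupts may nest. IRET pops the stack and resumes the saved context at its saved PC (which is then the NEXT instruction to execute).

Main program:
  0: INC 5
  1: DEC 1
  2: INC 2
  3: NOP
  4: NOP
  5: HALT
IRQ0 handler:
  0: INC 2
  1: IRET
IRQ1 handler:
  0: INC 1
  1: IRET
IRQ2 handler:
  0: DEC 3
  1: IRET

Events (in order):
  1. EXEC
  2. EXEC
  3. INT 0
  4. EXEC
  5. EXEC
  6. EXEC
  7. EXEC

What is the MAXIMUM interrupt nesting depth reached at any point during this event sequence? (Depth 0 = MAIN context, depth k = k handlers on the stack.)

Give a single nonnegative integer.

Answer: 1

Derivation:
Event 1 (EXEC): [MAIN] PC=0: INC 5 -> ACC=5 [depth=0]
Event 2 (EXEC): [MAIN] PC=1: DEC 1 -> ACC=4 [depth=0]
Event 3 (INT 0): INT 0 arrives: push (MAIN, PC=2), enter IRQ0 at PC=0 (depth now 1) [depth=1]
Event 4 (EXEC): [IRQ0] PC=0: INC 2 -> ACC=6 [depth=1]
Event 5 (EXEC): [IRQ0] PC=1: IRET -> resume MAIN at PC=2 (depth now 0) [depth=0]
Event 6 (EXEC): [MAIN] PC=2: INC 2 -> ACC=8 [depth=0]
Event 7 (EXEC): [MAIN] PC=3: NOP [depth=0]
Max depth observed: 1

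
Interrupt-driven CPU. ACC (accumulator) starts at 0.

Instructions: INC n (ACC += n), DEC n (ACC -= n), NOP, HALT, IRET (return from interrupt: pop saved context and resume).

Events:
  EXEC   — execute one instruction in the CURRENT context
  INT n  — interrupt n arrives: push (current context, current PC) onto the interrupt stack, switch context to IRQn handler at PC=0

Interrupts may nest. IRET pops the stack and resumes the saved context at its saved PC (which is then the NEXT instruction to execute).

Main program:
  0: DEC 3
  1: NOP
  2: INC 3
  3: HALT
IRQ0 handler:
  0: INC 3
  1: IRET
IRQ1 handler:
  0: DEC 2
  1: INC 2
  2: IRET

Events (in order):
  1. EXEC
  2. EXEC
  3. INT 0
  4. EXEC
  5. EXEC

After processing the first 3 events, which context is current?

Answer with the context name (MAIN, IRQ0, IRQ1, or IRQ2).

Answer: IRQ0

Derivation:
Event 1 (EXEC): [MAIN] PC=0: DEC 3 -> ACC=-3
Event 2 (EXEC): [MAIN] PC=1: NOP
Event 3 (INT 0): INT 0 arrives: push (MAIN, PC=2), enter IRQ0 at PC=0 (depth now 1)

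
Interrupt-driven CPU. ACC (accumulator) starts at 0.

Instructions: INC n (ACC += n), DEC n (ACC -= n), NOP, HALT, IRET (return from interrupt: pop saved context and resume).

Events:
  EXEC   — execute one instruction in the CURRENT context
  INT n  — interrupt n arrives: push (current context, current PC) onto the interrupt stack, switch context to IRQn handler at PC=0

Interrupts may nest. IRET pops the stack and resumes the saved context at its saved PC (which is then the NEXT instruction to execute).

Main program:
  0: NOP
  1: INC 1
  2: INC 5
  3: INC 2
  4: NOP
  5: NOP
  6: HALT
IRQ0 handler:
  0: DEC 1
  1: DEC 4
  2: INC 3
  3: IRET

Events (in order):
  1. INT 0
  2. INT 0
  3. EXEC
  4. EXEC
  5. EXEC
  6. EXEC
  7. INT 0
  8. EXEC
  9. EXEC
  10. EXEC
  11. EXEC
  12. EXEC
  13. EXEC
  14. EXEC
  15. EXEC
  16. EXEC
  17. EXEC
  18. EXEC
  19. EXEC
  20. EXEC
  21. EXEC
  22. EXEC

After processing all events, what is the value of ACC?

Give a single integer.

Answer: 2

Derivation:
Event 1 (INT 0): INT 0 arrives: push (MAIN, PC=0), enter IRQ0 at PC=0 (depth now 1)
Event 2 (INT 0): INT 0 arrives: push (IRQ0, PC=0), enter IRQ0 at PC=0 (depth now 2)
Event 3 (EXEC): [IRQ0] PC=0: DEC 1 -> ACC=-1
Event 4 (EXEC): [IRQ0] PC=1: DEC 4 -> ACC=-5
Event 5 (EXEC): [IRQ0] PC=2: INC 3 -> ACC=-2
Event 6 (EXEC): [IRQ0] PC=3: IRET -> resume IRQ0 at PC=0 (depth now 1)
Event 7 (INT 0): INT 0 arrives: push (IRQ0, PC=0), enter IRQ0 at PC=0 (depth now 2)
Event 8 (EXEC): [IRQ0] PC=0: DEC 1 -> ACC=-3
Event 9 (EXEC): [IRQ0] PC=1: DEC 4 -> ACC=-7
Event 10 (EXEC): [IRQ0] PC=2: INC 3 -> ACC=-4
Event 11 (EXEC): [IRQ0] PC=3: IRET -> resume IRQ0 at PC=0 (depth now 1)
Event 12 (EXEC): [IRQ0] PC=0: DEC 1 -> ACC=-5
Event 13 (EXEC): [IRQ0] PC=1: DEC 4 -> ACC=-9
Event 14 (EXEC): [IRQ0] PC=2: INC 3 -> ACC=-6
Event 15 (EXEC): [IRQ0] PC=3: IRET -> resume MAIN at PC=0 (depth now 0)
Event 16 (EXEC): [MAIN] PC=0: NOP
Event 17 (EXEC): [MAIN] PC=1: INC 1 -> ACC=-5
Event 18 (EXEC): [MAIN] PC=2: INC 5 -> ACC=0
Event 19 (EXEC): [MAIN] PC=3: INC 2 -> ACC=2
Event 20 (EXEC): [MAIN] PC=4: NOP
Event 21 (EXEC): [MAIN] PC=5: NOP
Event 22 (EXEC): [MAIN] PC=6: HALT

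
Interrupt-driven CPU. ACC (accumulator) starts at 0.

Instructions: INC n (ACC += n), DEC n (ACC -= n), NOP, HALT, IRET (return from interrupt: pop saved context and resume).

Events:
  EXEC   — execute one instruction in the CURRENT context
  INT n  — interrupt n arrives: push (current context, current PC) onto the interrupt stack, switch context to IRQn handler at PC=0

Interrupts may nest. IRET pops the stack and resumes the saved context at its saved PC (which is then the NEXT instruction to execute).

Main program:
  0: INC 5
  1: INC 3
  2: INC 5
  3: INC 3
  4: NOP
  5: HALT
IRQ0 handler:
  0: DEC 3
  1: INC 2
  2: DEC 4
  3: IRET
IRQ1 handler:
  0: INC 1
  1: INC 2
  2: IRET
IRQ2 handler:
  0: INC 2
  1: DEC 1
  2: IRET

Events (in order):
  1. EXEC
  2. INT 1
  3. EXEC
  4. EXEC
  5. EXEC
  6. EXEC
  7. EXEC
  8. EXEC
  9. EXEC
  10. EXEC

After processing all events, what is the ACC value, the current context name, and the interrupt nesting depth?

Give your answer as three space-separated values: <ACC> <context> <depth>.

Event 1 (EXEC): [MAIN] PC=0: INC 5 -> ACC=5
Event 2 (INT 1): INT 1 arrives: push (MAIN, PC=1), enter IRQ1 at PC=0 (depth now 1)
Event 3 (EXEC): [IRQ1] PC=0: INC 1 -> ACC=6
Event 4 (EXEC): [IRQ1] PC=1: INC 2 -> ACC=8
Event 5 (EXEC): [IRQ1] PC=2: IRET -> resume MAIN at PC=1 (depth now 0)
Event 6 (EXEC): [MAIN] PC=1: INC 3 -> ACC=11
Event 7 (EXEC): [MAIN] PC=2: INC 5 -> ACC=16
Event 8 (EXEC): [MAIN] PC=3: INC 3 -> ACC=19
Event 9 (EXEC): [MAIN] PC=4: NOP
Event 10 (EXEC): [MAIN] PC=5: HALT

Answer: 19 MAIN 0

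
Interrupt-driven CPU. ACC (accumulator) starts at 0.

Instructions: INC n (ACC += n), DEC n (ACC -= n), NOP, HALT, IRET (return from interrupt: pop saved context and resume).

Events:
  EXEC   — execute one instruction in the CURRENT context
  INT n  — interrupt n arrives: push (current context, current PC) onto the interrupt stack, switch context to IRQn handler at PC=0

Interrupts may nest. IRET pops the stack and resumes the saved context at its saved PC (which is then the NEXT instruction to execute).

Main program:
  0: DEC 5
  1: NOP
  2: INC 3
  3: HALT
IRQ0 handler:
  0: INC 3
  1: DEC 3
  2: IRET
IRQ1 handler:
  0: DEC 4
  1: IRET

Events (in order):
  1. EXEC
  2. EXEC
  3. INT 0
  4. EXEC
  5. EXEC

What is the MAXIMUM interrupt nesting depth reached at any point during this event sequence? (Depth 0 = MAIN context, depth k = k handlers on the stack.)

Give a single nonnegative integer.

Answer: 1

Derivation:
Event 1 (EXEC): [MAIN] PC=0: DEC 5 -> ACC=-5 [depth=0]
Event 2 (EXEC): [MAIN] PC=1: NOP [depth=0]
Event 3 (INT 0): INT 0 arrives: push (MAIN, PC=2), enter IRQ0 at PC=0 (depth now 1) [depth=1]
Event 4 (EXEC): [IRQ0] PC=0: INC 3 -> ACC=-2 [depth=1]
Event 5 (EXEC): [IRQ0] PC=1: DEC 3 -> ACC=-5 [depth=1]
Max depth observed: 1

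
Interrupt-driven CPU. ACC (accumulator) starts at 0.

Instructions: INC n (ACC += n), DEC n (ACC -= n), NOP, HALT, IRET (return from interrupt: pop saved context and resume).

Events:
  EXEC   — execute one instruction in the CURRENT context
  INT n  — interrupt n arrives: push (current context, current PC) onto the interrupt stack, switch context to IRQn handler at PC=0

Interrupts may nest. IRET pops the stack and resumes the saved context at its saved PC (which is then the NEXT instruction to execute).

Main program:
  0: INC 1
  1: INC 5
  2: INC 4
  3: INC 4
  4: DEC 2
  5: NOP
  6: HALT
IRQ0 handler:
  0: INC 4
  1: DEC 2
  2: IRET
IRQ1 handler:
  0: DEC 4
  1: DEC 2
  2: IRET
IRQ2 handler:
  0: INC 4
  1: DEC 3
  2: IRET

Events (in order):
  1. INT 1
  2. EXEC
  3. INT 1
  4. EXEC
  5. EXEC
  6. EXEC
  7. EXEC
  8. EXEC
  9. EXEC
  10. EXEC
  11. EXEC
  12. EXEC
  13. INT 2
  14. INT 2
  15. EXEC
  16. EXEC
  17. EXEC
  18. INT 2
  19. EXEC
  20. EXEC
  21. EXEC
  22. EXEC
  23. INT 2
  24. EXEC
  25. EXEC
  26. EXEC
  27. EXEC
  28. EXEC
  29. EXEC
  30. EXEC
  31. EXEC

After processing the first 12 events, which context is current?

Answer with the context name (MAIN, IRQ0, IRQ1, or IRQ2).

Answer: MAIN

Derivation:
Event 1 (INT 1): INT 1 arrives: push (MAIN, PC=0), enter IRQ1 at PC=0 (depth now 1)
Event 2 (EXEC): [IRQ1] PC=0: DEC 4 -> ACC=-4
Event 3 (INT 1): INT 1 arrives: push (IRQ1, PC=1), enter IRQ1 at PC=0 (depth now 2)
Event 4 (EXEC): [IRQ1] PC=0: DEC 4 -> ACC=-8
Event 5 (EXEC): [IRQ1] PC=1: DEC 2 -> ACC=-10
Event 6 (EXEC): [IRQ1] PC=2: IRET -> resume IRQ1 at PC=1 (depth now 1)
Event 7 (EXEC): [IRQ1] PC=1: DEC 2 -> ACC=-12
Event 8 (EXEC): [IRQ1] PC=2: IRET -> resume MAIN at PC=0 (depth now 0)
Event 9 (EXEC): [MAIN] PC=0: INC 1 -> ACC=-11
Event 10 (EXEC): [MAIN] PC=1: INC 5 -> ACC=-6
Event 11 (EXEC): [MAIN] PC=2: INC 4 -> ACC=-2
Event 12 (EXEC): [MAIN] PC=3: INC 4 -> ACC=2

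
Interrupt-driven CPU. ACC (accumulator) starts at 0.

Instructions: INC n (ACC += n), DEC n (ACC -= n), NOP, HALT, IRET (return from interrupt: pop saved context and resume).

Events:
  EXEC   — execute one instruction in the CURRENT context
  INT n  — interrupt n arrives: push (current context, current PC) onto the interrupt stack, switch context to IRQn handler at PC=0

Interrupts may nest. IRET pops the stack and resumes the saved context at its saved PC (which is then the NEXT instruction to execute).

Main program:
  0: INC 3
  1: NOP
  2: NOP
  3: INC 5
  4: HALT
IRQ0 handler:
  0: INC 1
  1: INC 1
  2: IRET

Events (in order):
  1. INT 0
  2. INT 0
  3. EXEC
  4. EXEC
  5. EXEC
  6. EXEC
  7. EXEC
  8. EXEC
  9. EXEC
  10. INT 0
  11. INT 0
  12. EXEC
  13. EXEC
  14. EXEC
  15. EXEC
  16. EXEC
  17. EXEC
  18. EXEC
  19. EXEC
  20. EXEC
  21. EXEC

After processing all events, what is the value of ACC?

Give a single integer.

Answer: 16

Derivation:
Event 1 (INT 0): INT 0 arrives: push (MAIN, PC=0), enter IRQ0 at PC=0 (depth now 1)
Event 2 (INT 0): INT 0 arrives: push (IRQ0, PC=0), enter IRQ0 at PC=0 (depth now 2)
Event 3 (EXEC): [IRQ0] PC=0: INC 1 -> ACC=1
Event 4 (EXEC): [IRQ0] PC=1: INC 1 -> ACC=2
Event 5 (EXEC): [IRQ0] PC=2: IRET -> resume IRQ0 at PC=0 (depth now 1)
Event 6 (EXEC): [IRQ0] PC=0: INC 1 -> ACC=3
Event 7 (EXEC): [IRQ0] PC=1: INC 1 -> ACC=4
Event 8 (EXEC): [IRQ0] PC=2: IRET -> resume MAIN at PC=0 (depth now 0)
Event 9 (EXEC): [MAIN] PC=0: INC 3 -> ACC=7
Event 10 (INT 0): INT 0 arrives: push (MAIN, PC=1), enter IRQ0 at PC=0 (depth now 1)
Event 11 (INT 0): INT 0 arrives: push (IRQ0, PC=0), enter IRQ0 at PC=0 (depth now 2)
Event 12 (EXEC): [IRQ0] PC=0: INC 1 -> ACC=8
Event 13 (EXEC): [IRQ0] PC=1: INC 1 -> ACC=9
Event 14 (EXEC): [IRQ0] PC=2: IRET -> resume IRQ0 at PC=0 (depth now 1)
Event 15 (EXEC): [IRQ0] PC=0: INC 1 -> ACC=10
Event 16 (EXEC): [IRQ0] PC=1: INC 1 -> ACC=11
Event 17 (EXEC): [IRQ0] PC=2: IRET -> resume MAIN at PC=1 (depth now 0)
Event 18 (EXEC): [MAIN] PC=1: NOP
Event 19 (EXEC): [MAIN] PC=2: NOP
Event 20 (EXEC): [MAIN] PC=3: INC 5 -> ACC=16
Event 21 (EXEC): [MAIN] PC=4: HALT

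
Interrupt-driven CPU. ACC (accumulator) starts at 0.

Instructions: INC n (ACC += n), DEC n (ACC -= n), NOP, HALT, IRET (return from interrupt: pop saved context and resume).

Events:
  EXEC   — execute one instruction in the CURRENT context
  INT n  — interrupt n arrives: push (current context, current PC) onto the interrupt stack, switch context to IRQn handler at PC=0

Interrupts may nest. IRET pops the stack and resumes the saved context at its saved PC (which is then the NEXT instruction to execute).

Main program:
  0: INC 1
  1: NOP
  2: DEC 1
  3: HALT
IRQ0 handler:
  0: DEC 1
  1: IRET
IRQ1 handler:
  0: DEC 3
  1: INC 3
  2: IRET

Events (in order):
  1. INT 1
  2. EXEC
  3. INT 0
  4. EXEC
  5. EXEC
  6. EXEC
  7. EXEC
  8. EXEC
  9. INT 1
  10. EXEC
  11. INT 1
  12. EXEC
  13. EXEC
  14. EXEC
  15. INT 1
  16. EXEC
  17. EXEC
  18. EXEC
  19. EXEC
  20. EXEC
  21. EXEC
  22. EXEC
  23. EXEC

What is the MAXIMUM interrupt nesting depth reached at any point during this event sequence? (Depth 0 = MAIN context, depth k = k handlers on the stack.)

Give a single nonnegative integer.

Answer: 2

Derivation:
Event 1 (INT 1): INT 1 arrives: push (MAIN, PC=0), enter IRQ1 at PC=0 (depth now 1) [depth=1]
Event 2 (EXEC): [IRQ1] PC=0: DEC 3 -> ACC=-3 [depth=1]
Event 3 (INT 0): INT 0 arrives: push (IRQ1, PC=1), enter IRQ0 at PC=0 (depth now 2) [depth=2]
Event 4 (EXEC): [IRQ0] PC=0: DEC 1 -> ACC=-4 [depth=2]
Event 5 (EXEC): [IRQ0] PC=1: IRET -> resume IRQ1 at PC=1 (depth now 1) [depth=1]
Event 6 (EXEC): [IRQ1] PC=1: INC 3 -> ACC=-1 [depth=1]
Event 7 (EXEC): [IRQ1] PC=2: IRET -> resume MAIN at PC=0 (depth now 0) [depth=0]
Event 8 (EXEC): [MAIN] PC=0: INC 1 -> ACC=0 [depth=0]
Event 9 (INT 1): INT 1 arrives: push (MAIN, PC=1), enter IRQ1 at PC=0 (depth now 1) [depth=1]
Event 10 (EXEC): [IRQ1] PC=0: DEC 3 -> ACC=-3 [depth=1]
Event 11 (INT 1): INT 1 arrives: push (IRQ1, PC=1), enter IRQ1 at PC=0 (depth now 2) [depth=2]
Event 12 (EXEC): [IRQ1] PC=0: DEC 3 -> ACC=-6 [depth=2]
Event 13 (EXEC): [IRQ1] PC=1: INC 3 -> ACC=-3 [depth=2]
Event 14 (EXEC): [IRQ1] PC=2: IRET -> resume IRQ1 at PC=1 (depth now 1) [depth=1]
Event 15 (INT 1): INT 1 arrives: push (IRQ1, PC=1), enter IRQ1 at PC=0 (depth now 2) [depth=2]
Event 16 (EXEC): [IRQ1] PC=0: DEC 3 -> ACC=-6 [depth=2]
Event 17 (EXEC): [IRQ1] PC=1: INC 3 -> ACC=-3 [depth=2]
Event 18 (EXEC): [IRQ1] PC=2: IRET -> resume IRQ1 at PC=1 (depth now 1) [depth=1]
Event 19 (EXEC): [IRQ1] PC=1: INC 3 -> ACC=0 [depth=1]
Event 20 (EXEC): [IRQ1] PC=2: IRET -> resume MAIN at PC=1 (depth now 0) [depth=0]
Event 21 (EXEC): [MAIN] PC=1: NOP [depth=0]
Event 22 (EXEC): [MAIN] PC=2: DEC 1 -> ACC=-1 [depth=0]
Event 23 (EXEC): [MAIN] PC=3: HALT [depth=0]
Max depth observed: 2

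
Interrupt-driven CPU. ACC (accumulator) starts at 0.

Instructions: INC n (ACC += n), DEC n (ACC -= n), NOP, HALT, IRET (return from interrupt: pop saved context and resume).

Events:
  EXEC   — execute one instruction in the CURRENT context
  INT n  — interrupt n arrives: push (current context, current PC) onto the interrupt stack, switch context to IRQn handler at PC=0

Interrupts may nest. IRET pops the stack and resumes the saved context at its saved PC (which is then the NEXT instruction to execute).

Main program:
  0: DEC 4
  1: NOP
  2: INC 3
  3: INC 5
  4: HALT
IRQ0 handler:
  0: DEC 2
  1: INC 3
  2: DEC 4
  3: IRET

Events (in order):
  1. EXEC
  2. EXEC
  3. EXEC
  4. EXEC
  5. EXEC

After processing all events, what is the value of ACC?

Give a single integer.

Answer: 4

Derivation:
Event 1 (EXEC): [MAIN] PC=0: DEC 4 -> ACC=-4
Event 2 (EXEC): [MAIN] PC=1: NOP
Event 3 (EXEC): [MAIN] PC=2: INC 3 -> ACC=-1
Event 4 (EXEC): [MAIN] PC=3: INC 5 -> ACC=4
Event 5 (EXEC): [MAIN] PC=4: HALT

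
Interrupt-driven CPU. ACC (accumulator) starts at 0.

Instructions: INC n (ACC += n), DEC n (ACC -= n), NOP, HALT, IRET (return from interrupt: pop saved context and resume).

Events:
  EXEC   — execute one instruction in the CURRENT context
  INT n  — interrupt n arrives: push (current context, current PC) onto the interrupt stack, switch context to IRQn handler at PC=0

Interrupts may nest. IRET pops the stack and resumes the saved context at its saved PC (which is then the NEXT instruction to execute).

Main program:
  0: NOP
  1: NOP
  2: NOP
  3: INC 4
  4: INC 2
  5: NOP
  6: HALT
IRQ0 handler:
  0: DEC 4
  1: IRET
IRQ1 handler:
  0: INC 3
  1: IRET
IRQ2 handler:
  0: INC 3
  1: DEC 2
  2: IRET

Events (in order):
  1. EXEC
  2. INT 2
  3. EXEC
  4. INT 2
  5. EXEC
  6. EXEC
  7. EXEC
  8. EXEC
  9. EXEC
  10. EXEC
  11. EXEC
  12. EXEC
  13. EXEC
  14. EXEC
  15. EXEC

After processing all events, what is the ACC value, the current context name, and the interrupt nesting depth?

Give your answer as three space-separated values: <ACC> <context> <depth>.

Answer: 8 MAIN 0

Derivation:
Event 1 (EXEC): [MAIN] PC=0: NOP
Event 2 (INT 2): INT 2 arrives: push (MAIN, PC=1), enter IRQ2 at PC=0 (depth now 1)
Event 3 (EXEC): [IRQ2] PC=0: INC 3 -> ACC=3
Event 4 (INT 2): INT 2 arrives: push (IRQ2, PC=1), enter IRQ2 at PC=0 (depth now 2)
Event 5 (EXEC): [IRQ2] PC=0: INC 3 -> ACC=6
Event 6 (EXEC): [IRQ2] PC=1: DEC 2 -> ACC=4
Event 7 (EXEC): [IRQ2] PC=2: IRET -> resume IRQ2 at PC=1 (depth now 1)
Event 8 (EXEC): [IRQ2] PC=1: DEC 2 -> ACC=2
Event 9 (EXEC): [IRQ2] PC=2: IRET -> resume MAIN at PC=1 (depth now 0)
Event 10 (EXEC): [MAIN] PC=1: NOP
Event 11 (EXEC): [MAIN] PC=2: NOP
Event 12 (EXEC): [MAIN] PC=3: INC 4 -> ACC=6
Event 13 (EXEC): [MAIN] PC=4: INC 2 -> ACC=8
Event 14 (EXEC): [MAIN] PC=5: NOP
Event 15 (EXEC): [MAIN] PC=6: HALT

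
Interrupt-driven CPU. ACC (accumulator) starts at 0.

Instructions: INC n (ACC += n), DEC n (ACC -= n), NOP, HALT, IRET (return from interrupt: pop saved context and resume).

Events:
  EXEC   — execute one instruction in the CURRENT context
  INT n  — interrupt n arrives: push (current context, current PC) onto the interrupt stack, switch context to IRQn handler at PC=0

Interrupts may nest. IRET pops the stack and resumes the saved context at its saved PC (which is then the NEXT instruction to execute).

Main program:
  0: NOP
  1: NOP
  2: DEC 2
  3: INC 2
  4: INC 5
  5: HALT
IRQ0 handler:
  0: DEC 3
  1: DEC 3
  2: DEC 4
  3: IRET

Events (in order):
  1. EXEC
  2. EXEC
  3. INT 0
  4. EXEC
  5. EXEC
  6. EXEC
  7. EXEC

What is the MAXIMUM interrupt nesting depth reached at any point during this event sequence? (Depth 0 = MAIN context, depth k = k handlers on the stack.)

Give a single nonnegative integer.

Event 1 (EXEC): [MAIN] PC=0: NOP [depth=0]
Event 2 (EXEC): [MAIN] PC=1: NOP [depth=0]
Event 3 (INT 0): INT 0 arrives: push (MAIN, PC=2), enter IRQ0 at PC=0 (depth now 1) [depth=1]
Event 4 (EXEC): [IRQ0] PC=0: DEC 3 -> ACC=-3 [depth=1]
Event 5 (EXEC): [IRQ0] PC=1: DEC 3 -> ACC=-6 [depth=1]
Event 6 (EXEC): [IRQ0] PC=2: DEC 4 -> ACC=-10 [depth=1]
Event 7 (EXEC): [IRQ0] PC=3: IRET -> resume MAIN at PC=2 (depth now 0) [depth=0]
Max depth observed: 1

Answer: 1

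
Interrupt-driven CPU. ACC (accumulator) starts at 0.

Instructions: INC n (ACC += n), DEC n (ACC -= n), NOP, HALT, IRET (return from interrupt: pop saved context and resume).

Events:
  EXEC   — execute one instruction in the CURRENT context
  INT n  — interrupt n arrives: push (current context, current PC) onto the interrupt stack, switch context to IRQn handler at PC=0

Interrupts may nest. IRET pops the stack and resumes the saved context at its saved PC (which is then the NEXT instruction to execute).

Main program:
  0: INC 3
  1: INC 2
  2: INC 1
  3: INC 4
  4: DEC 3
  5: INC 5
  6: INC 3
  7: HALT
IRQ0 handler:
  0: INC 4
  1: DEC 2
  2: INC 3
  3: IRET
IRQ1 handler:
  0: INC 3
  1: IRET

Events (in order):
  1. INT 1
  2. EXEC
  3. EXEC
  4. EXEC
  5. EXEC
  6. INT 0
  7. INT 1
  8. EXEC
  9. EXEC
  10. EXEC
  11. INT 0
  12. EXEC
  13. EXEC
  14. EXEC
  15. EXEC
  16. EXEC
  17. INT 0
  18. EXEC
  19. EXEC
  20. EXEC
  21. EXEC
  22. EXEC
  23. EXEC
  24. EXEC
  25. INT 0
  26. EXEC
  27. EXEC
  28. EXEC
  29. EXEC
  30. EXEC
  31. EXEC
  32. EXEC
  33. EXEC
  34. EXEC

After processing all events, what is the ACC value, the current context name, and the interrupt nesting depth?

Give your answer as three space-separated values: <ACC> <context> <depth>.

Answer: 41 MAIN 0

Derivation:
Event 1 (INT 1): INT 1 arrives: push (MAIN, PC=0), enter IRQ1 at PC=0 (depth now 1)
Event 2 (EXEC): [IRQ1] PC=0: INC 3 -> ACC=3
Event 3 (EXEC): [IRQ1] PC=1: IRET -> resume MAIN at PC=0 (depth now 0)
Event 4 (EXEC): [MAIN] PC=0: INC 3 -> ACC=6
Event 5 (EXEC): [MAIN] PC=1: INC 2 -> ACC=8
Event 6 (INT 0): INT 0 arrives: push (MAIN, PC=2), enter IRQ0 at PC=0 (depth now 1)
Event 7 (INT 1): INT 1 arrives: push (IRQ0, PC=0), enter IRQ1 at PC=0 (depth now 2)
Event 8 (EXEC): [IRQ1] PC=0: INC 3 -> ACC=11
Event 9 (EXEC): [IRQ1] PC=1: IRET -> resume IRQ0 at PC=0 (depth now 1)
Event 10 (EXEC): [IRQ0] PC=0: INC 4 -> ACC=15
Event 11 (INT 0): INT 0 arrives: push (IRQ0, PC=1), enter IRQ0 at PC=0 (depth now 2)
Event 12 (EXEC): [IRQ0] PC=0: INC 4 -> ACC=19
Event 13 (EXEC): [IRQ0] PC=1: DEC 2 -> ACC=17
Event 14 (EXEC): [IRQ0] PC=2: INC 3 -> ACC=20
Event 15 (EXEC): [IRQ0] PC=3: IRET -> resume IRQ0 at PC=1 (depth now 1)
Event 16 (EXEC): [IRQ0] PC=1: DEC 2 -> ACC=18
Event 17 (INT 0): INT 0 arrives: push (IRQ0, PC=2), enter IRQ0 at PC=0 (depth now 2)
Event 18 (EXEC): [IRQ0] PC=0: INC 4 -> ACC=22
Event 19 (EXEC): [IRQ0] PC=1: DEC 2 -> ACC=20
Event 20 (EXEC): [IRQ0] PC=2: INC 3 -> ACC=23
Event 21 (EXEC): [IRQ0] PC=3: IRET -> resume IRQ0 at PC=2 (depth now 1)
Event 22 (EXEC): [IRQ0] PC=2: INC 3 -> ACC=26
Event 23 (EXEC): [IRQ0] PC=3: IRET -> resume MAIN at PC=2 (depth now 0)
Event 24 (EXEC): [MAIN] PC=2: INC 1 -> ACC=27
Event 25 (INT 0): INT 0 arrives: push (MAIN, PC=3), enter IRQ0 at PC=0 (depth now 1)
Event 26 (EXEC): [IRQ0] PC=0: INC 4 -> ACC=31
Event 27 (EXEC): [IRQ0] PC=1: DEC 2 -> ACC=29
Event 28 (EXEC): [IRQ0] PC=2: INC 3 -> ACC=32
Event 29 (EXEC): [IRQ0] PC=3: IRET -> resume MAIN at PC=3 (depth now 0)
Event 30 (EXEC): [MAIN] PC=3: INC 4 -> ACC=36
Event 31 (EXEC): [MAIN] PC=4: DEC 3 -> ACC=33
Event 32 (EXEC): [MAIN] PC=5: INC 5 -> ACC=38
Event 33 (EXEC): [MAIN] PC=6: INC 3 -> ACC=41
Event 34 (EXEC): [MAIN] PC=7: HALT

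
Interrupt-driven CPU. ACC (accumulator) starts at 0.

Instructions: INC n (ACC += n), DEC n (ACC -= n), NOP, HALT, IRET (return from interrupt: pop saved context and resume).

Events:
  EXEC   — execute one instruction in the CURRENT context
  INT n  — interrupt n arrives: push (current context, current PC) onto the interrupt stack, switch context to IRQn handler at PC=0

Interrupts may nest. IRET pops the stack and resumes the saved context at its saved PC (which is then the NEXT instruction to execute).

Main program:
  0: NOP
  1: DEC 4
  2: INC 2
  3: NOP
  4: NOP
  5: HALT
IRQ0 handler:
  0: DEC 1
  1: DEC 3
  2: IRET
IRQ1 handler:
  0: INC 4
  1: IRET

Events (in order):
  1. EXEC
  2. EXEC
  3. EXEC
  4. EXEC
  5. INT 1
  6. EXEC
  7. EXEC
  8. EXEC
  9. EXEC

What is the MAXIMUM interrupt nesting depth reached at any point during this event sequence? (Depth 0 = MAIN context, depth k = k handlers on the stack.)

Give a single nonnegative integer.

Answer: 1

Derivation:
Event 1 (EXEC): [MAIN] PC=0: NOP [depth=0]
Event 2 (EXEC): [MAIN] PC=1: DEC 4 -> ACC=-4 [depth=0]
Event 3 (EXEC): [MAIN] PC=2: INC 2 -> ACC=-2 [depth=0]
Event 4 (EXEC): [MAIN] PC=3: NOP [depth=0]
Event 5 (INT 1): INT 1 arrives: push (MAIN, PC=4), enter IRQ1 at PC=0 (depth now 1) [depth=1]
Event 6 (EXEC): [IRQ1] PC=0: INC 4 -> ACC=2 [depth=1]
Event 7 (EXEC): [IRQ1] PC=1: IRET -> resume MAIN at PC=4 (depth now 0) [depth=0]
Event 8 (EXEC): [MAIN] PC=4: NOP [depth=0]
Event 9 (EXEC): [MAIN] PC=5: HALT [depth=0]
Max depth observed: 1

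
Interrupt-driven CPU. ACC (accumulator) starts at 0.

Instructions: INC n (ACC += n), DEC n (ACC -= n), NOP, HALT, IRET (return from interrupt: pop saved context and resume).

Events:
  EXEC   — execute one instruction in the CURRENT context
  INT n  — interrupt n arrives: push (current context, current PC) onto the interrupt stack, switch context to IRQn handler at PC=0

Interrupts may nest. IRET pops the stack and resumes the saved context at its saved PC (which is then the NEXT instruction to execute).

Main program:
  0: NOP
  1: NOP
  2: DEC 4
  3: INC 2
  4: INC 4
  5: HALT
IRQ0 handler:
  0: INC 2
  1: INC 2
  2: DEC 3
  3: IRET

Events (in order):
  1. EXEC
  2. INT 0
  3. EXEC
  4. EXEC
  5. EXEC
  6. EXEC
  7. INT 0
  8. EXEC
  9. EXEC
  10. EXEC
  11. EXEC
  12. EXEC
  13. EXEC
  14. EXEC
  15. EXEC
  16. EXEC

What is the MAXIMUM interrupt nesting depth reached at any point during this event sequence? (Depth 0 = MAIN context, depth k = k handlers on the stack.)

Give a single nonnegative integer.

Answer: 1

Derivation:
Event 1 (EXEC): [MAIN] PC=0: NOP [depth=0]
Event 2 (INT 0): INT 0 arrives: push (MAIN, PC=1), enter IRQ0 at PC=0 (depth now 1) [depth=1]
Event 3 (EXEC): [IRQ0] PC=0: INC 2 -> ACC=2 [depth=1]
Event 4 (EXEC): [IRQ0] PC=1: INC 2 -> ACC=4 [depth=1]
Event 5 (EXEC): [IRQ0] PC=2: DEC 3 -> ACC=1 [depth=1]
Event 6 (EXEC): [IRQ0] PC=3: IRET -> resume MAIN at PC=1 (depth now 0) [depth=0]
Event 7 (INT 0): INT 0 arrives: push (MAIN, PC=1), enter IRQ0 at PC=0 (depth now 1) [depth=1]
Event 8 (EXEC): [IRQ0] PC=0: INC 2 -> ACC=3 [depth=1]
Event 9 (EXEC): [IRQ0] PC=1: INC 2 -> ACC=5 [depth=1]
Event 10 (EXEC): [IRQ0] PC=2: DEC 3 -> ACC=2 [depth=1]
Event 11 (EXEC): [IRQ0] PC=3: IRET -> resume MAIN at PC=1 (depth now 0) [depth=0]
Event 12 (EXEC): [MAIN] PC=1: NOP [depth=0]
Event 13 (EXEC): [MAIN] PC=2: DEC 4 -> ACC=-2 [depth=0]
Event 14 (EXEC): [MAIN] PC=3: INC 2 -> ACC=0 [depth=0]
Event 15 (EXEC): [MAIN] PC=4: INC 4 -> ACC=4 [depth=0]
Event 16 (EXEC): [MAIN] PC=5: HALT [depth=0]
Max depth observed: 1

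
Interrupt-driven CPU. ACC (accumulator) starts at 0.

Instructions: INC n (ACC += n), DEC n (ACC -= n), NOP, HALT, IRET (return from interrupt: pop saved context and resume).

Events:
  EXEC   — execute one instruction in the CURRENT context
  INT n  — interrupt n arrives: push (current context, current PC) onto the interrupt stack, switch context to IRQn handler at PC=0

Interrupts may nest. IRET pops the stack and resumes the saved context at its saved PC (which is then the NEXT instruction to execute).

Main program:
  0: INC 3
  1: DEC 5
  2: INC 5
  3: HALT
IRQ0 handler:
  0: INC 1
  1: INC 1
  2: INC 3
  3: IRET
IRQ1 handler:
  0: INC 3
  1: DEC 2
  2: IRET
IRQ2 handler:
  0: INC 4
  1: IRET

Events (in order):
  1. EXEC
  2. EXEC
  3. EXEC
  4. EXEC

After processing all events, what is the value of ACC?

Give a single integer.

Answer: 3

Derivation:
Event 1 (EXEC): [MAIN] PC=0: INC 3 -> ACC=3
Event 2 (EXEC): [MAIN] PC=1: DEC 5 -> ACC=-2
Event 3 (EXEC): [MAIN] PC=2: INC 5 -> ACC=3
Event 4 (EXEC): [MAIN] PC=3: HALT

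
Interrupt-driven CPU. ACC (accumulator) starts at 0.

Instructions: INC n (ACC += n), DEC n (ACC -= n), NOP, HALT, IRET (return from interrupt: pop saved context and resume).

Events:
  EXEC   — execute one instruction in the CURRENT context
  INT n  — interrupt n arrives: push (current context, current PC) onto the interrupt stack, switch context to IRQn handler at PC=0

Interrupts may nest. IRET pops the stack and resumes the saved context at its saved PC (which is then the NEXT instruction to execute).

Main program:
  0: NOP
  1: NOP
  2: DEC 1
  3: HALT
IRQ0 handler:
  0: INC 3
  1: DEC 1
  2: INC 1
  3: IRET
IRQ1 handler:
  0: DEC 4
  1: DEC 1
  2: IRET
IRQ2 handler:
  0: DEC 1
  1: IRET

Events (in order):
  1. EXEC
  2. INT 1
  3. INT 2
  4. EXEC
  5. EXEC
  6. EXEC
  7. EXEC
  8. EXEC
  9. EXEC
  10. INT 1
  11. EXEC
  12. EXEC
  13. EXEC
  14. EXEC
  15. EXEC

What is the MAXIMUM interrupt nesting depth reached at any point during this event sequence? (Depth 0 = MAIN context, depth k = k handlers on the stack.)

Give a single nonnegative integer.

Event 1 (EXEC): [MAIN] PC=0: NOP [depth=0]
Event 2 (INT 1): INT 1 arrives: push (MAIN, PC=1), enter IRQ1 at PC=0 (depth now 1) [depth=1]
Event 3 (INT 2): INT 2 arrives: push (IRQ1, PC=0), enter IRQ2 at PC=0 (depth now 2) [depth=2]
Event 4 (EXEC): [IRQ2] PC=0: DEC 1 -> ACC=-1 [depth=2]
Event 5 (EXEC): [IRQ2] PC=1: IRET -> resume IRQ1 at PC=0 (depth now 1) [depth=1]
Event 6 (EXEC): [IRQ1] PC=0: DEC 4 -> ACC=-5 [depth=1]
Event 7 (EXEC): [IRQ1] PC=1: DEC 1 -> ACC=-6 [depth=1]
Event 8 (EXEC): [IRQ1] PC=2: IRET -> resume MAIN at PC=1 (depth now 0) [depth=0]
Event 9 (EXEC): [MAIN] PC=1: NOP [depth=0]
Event 10 (INT 1): INT 1 arrives: push (MAIN, PC=2), enter IRQ1 at PC=0 (depth now 1) [depth=1]
Event 11 (EXEC): [IRQ1] PC=0: DEC 4 -> ACC=-10 [depth=1]
Event 12 (EXEC): [IRQ1] PC=1: DEC 1 -> ACC=-11 [depth=1]
Event 13 (EXEC): [IRQ1] PC=2: IRET -> resume MAIN at PC=2 (depth now 0) [depth=0]
Event 14 (EXEC): [MAIN] PC=2: DEC 1 -> ACC=-12 [depth=0]
Event 15 (EXEC): [MAIN] PC=3: HALT [depth=0]
Max depth observed: 2

Answer: 2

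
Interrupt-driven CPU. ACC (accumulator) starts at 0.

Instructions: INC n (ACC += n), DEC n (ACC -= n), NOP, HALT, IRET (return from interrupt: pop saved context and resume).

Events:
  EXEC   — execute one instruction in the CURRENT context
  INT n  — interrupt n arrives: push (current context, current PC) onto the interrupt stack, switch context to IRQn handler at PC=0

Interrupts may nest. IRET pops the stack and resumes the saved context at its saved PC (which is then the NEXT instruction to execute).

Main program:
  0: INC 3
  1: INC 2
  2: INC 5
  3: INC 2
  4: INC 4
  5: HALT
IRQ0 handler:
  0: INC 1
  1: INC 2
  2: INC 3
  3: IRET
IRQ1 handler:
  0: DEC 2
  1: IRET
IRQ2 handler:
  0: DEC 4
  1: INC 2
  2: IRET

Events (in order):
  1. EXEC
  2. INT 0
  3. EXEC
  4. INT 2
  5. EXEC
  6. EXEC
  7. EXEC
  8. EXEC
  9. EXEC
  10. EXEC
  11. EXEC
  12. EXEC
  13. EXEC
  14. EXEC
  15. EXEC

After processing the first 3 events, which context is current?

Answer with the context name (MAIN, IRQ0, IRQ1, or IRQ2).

Answer: IRQ0

Derivation:
Event 1 (EXEC): [MAIN] PC=0: INC 3 -> ACC=3
Event 2 (INT 0): INT 0 arrives: push (MAIN, PC=1), enter IRQ0 at PC=0 (depth now 1)
Event 3 (EXEC): [IRQ0] PC=0: INC 1 -> ACC=4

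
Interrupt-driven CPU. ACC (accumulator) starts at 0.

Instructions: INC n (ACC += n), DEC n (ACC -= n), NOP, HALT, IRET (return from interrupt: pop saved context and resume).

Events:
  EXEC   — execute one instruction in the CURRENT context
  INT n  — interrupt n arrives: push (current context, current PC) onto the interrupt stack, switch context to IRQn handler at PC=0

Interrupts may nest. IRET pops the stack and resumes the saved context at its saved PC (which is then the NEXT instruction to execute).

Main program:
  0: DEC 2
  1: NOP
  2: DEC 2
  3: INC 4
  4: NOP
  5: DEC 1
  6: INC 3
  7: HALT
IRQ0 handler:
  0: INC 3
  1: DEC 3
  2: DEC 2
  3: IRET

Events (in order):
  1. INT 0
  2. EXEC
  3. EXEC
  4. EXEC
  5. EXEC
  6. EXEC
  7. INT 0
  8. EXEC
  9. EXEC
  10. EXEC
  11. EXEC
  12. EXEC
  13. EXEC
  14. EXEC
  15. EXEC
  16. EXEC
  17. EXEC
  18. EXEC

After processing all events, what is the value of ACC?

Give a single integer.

Answer: -2

Derivation:
Event 1 (INT 0): INT 0 arrives: push (MAIN, PC=0), enter IRQ0 at PC=0 (depth now 1)
Event 2 (EXEC): [IRQ0] PC=0: INC 3 -> ACC=3
Event 3 (EXEC): [IRQ0] PC=1: DEC 3 -> ACC=0
Event 4 (EXEC): [IRQ0] PC=2: DEC 2 -> ACC=-2
Event 5 (EXEC): [IRQ0] PC=3: IRET -> resume MAIN at PC=0 (depth now 0)
Event 6 (EXEC): [MAIN] PC=0: DEC 2 -> ACC=-4
Event 7 (INT 0): INT 0 arrives: push (MAIN, PC=1), enter IRQ0 at PC=0 (depth now 1)
Event 8 (EXEC): [IRQ0] PC=0: INC 3 -> ACC=-1
Event 9 (EXEC): [IRQ0] PC=1: DEC 3 -> ACC=-4
Event 10 (EXEC): [IRQ0] PC=2: DEC 2 -> ACC=-6
Event 11 (EXEC): [IRQ0] PC=3: IRET -> resume MAIN at PC=1 (depth now 0)
Event 12 (EXEC): [MAIN] PC=1: NOP
Event 13 (EXEC): [MAIN] PC=2: DEC 2 -> ACC=-8
Event 14 (EXEC): [MAIN] PC=3: INC 4 -> ACC=-4
Event 15 (EXEC): [MAIN] PC=4: NOP
Event 16 (EXEC): [MAIN] PC=5: DEC 1 -> ACC=-5
Event 17 (EXEC): [MAIN] PC=6: INC 3 -> ACC=-2
Event 18 (EXEC): [MAIN] PC=7: HALT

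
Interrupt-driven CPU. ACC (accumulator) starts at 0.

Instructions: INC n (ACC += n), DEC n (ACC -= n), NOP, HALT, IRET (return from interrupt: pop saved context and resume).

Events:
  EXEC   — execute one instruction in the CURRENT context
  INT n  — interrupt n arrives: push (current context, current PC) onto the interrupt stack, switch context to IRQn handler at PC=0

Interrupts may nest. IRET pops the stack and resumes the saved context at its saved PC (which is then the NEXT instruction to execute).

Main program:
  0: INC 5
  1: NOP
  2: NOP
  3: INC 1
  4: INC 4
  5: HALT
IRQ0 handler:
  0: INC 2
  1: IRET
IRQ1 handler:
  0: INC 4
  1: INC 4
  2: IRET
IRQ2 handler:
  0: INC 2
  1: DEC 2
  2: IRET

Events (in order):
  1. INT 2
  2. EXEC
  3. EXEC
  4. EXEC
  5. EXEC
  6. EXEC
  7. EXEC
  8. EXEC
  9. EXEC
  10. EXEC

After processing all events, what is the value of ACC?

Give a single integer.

Answer: 10

Derivation:
Event 1 (INT 2): INT 2 arrives: push (MAIN, PC=0), enter IRQ2 at PC=0 (depth now 1)
Event 2 (EXEC): [IRQ2] PC=0: INC 2 -> ACC=2
Event 3 (EXEC): [IRQ2] PC=1: DEC 2 -> ACC=0
Event 4 (EXEC): [IRQ2] PC=2: IRET -> resume MAIN at PC=0 (depth now 0)
Event 5 (EXEC): [MAIN] PC=0: INC 5 -> ACC=5
Event 6 (EXEC): [MAIN] PC=1: NOP
Event 7 (EXEC): [MAIN] PC=2: NOP
Event 8 (EXEC): [MAIN] PC=3: INC 1 -> ACC=6
Event 9 (EXEC): [MAIN] PC=4: INC 4 -> ACC=10
Event 10 (EXEC): [MAIN] PC=5: HALT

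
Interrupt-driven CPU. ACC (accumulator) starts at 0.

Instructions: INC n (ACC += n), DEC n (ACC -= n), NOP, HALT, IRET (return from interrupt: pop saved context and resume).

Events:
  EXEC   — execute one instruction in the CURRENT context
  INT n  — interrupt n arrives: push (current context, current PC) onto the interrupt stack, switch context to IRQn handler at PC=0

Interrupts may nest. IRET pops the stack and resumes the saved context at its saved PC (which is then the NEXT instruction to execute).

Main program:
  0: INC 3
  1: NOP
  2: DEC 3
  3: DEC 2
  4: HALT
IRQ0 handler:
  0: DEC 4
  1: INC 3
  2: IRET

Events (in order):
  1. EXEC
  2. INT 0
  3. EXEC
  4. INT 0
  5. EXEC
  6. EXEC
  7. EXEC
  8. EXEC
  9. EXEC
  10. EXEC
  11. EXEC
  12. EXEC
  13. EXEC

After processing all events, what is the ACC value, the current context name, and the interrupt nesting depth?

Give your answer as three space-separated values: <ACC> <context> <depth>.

Answer: -4 MAIN 0

Derivation:
Event 1 (EXEC): [MAIN] PC=0: INC 3 -> ACC=3
Event 2 (INT 0): INT 0 arrives: push (MAIN, PC=1), enter IRQ0 at PC=0 (depth now 1)
Event 3 (EXEC): [IRQ0] PC=0: DEC 4 -> ACC=-1
Event 4 (INT 0): INT 0 arrives: push (IRQ0, PC=1), enter IRQ0 at PC=0 (depth now 2)
Event 5 (EXEC): [IRQ0] PC=0: DEC 4 -> ACC=-5
Event 6 (EXEC): [IRQ0] PC=1: INC 3 -> ACC=-2
Event 7 (EXEC): [IRQ0] PC=2: IRET -> resume IRQ0 at PC=1 (depth now 1)
Event 8 (EXEC): [IRQ0] PC=1: INC 3 -> ACC=1
Event 9 (EXEC): [IRQ0] PC=2: IRET -> resume MAIN at PC=1 (depth now 0)
Event 10 (EXEC): [MAIN] PC=1: NOP
Event 11 (EXEC): [MAIN] PC=2: DEC 3 -> ACC=-2
Event 12 (EXEC): [MAIN] PC=3: DEC 2 -> ACC=-4
Event 13 (EXEC): [MAIN] PC=4: HALT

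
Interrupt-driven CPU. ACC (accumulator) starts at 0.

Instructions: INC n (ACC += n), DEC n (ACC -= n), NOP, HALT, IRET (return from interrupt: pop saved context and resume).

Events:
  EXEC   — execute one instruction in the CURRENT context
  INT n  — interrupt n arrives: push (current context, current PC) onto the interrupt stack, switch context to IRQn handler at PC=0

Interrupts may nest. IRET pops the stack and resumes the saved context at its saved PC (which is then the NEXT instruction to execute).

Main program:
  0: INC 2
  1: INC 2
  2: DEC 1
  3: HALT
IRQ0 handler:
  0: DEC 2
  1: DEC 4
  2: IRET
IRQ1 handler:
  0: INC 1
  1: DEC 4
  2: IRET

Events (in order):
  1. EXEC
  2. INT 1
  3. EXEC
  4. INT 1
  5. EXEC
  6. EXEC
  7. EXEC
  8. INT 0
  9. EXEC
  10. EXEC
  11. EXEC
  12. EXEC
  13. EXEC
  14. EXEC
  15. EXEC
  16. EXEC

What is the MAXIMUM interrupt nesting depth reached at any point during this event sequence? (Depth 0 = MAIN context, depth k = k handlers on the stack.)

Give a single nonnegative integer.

Event 1 (EXEC): [MAIN] PC=0: INC 2 -> ACC=2 [depth=0]
Event 2 (INT 1): INT 1 arrives: push (MAIN, PC=1), enter IRQ1 at PC=0 (depth now 1) [depth=1]
Event 3 (EXEC): [IRQ1] PC=0: INC 1 -> ACC=3 [depth=1]
Event 4 (INT 1): INT 1 arrives: push (IRQ1, PC=1), enter IRQ1 at PC=0 (depth now 2) [depth=2]
Event 5 (EXEC): [IRQ1] PC=0: INC 1 -> ACC=4 [depth=2]
Event 6 (EXEC): [IRQ1] PC=1: DEC 4 -> ACC=0 [depth=2]
Event 7 (EXEC): [IRQ1] PC=2: IRET -> resume IRQ1 at PC=1 (depth now 1) [depth=1]
Event 8 (INT 0): INT 0 arrives: push (IRQ1, PC=1), enter IRQ0 at PC=0 (depth now 2) [depth=2]
Event 9 (EXEC): [IRQ0] PC=0: DEC 2 -> ACC=-2 [depth=2]
Event 10 (EXEC): [IRQ0] PC=1: DEC 4 -> ACC=-6 [depth=2]
Event 11 (EXEC): [IRQ0] PC=2: IRET -> resume IRQ1 at PC=1 (depth now 1) [depth=1]
Event 12 (EXEC): [IRQ1] PC=1: DEC 4 -> ACC=-10 [depth=1]
Event 13 (EXEC): [IRQ1] PC=2: IRET -> resume MAIN at PC=1 (depth now 0) [depth=0]
Event 14 (EXEC): [MAIN] PC=1: INC 2 -> ACC=-8 [depth=0]
Event 15 (EXEC): [MAIN] PC=2: DEC 1 -> ACC=-9 [depth=0]
Event 16 (EXEC): [MAIN] PC=3: HALT [depth=0]
Max depth observed: 2

Answer: 2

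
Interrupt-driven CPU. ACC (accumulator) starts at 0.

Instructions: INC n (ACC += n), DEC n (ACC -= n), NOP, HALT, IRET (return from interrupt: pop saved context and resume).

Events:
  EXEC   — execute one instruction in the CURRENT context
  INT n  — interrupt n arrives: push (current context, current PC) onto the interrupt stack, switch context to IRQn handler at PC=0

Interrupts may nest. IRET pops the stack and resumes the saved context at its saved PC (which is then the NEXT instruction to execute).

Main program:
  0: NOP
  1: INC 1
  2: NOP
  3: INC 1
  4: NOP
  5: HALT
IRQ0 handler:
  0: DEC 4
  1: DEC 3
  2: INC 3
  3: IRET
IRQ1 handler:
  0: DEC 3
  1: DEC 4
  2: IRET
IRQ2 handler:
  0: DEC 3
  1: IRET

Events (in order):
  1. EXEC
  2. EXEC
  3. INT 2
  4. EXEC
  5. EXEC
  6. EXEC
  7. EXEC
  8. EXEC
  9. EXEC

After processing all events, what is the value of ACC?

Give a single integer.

Event 1 (EXEC): [MAIN] PC=0: NOP
Event 2 (EXEC): [MAIN] PC=1: INC 1 -> ACC=1
Event 3 (INT 2): INT 2 arrives: push (MAIN, PC=2), enter IRQ2 at PC=0 (depth now 1)
Event 4 (EXEC): [IRQ2] PC=0: DEC 3 -> ACC=-2
Event 5 (EXEC): [IRQ2] PC=1: IRET -> resume MAIN at PC=2 (depth now 0)
Event 6 (EXEC): [MAIN] PC=2: NOP
Event 7 (EXEC): [MAIN] PC=3: INC 1 -> ACC=-1
Event 8 (EXEC): [MAIN] PC=4: NOP
Event 9 (EXEC): [MAIN] PC=5: HALT

Answer: -1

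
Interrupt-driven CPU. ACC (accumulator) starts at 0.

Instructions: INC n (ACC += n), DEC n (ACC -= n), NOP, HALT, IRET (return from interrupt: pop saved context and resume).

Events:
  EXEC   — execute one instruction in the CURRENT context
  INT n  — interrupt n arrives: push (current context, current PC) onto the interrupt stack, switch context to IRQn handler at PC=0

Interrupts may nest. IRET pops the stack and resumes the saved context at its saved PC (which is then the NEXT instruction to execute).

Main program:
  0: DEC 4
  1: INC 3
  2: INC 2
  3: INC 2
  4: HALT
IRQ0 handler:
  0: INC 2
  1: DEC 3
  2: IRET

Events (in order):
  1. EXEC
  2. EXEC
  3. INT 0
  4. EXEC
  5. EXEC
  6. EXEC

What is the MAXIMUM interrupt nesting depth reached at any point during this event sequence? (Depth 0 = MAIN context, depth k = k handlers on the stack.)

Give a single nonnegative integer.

Event 1 (EXEC): [MAIN] PC=0: DEC 4 -> ACC=-4 [depth=0]
Event 2 (EXEC): [MAIN] PC=1: INC 3 -> ACC=-1 [depth=0]
Event 3 (INT 0): INT 0 arrives: push (MAIN, PC=2), enter IRQ0 at PC=0 (depth now 1) [depth=1]
Event 4 (EXEC): [IRQ0] PC=0: INC 2 -> ACC=1 [depth=1]
Event 5 (EXEC): [IRQ0] PC=1: DEC 3 -> ACC=-2 [depth=1]
Event 6 (EXEC): [IRQ0] PC=2: IRET -> resume MAIN at PC=2 (depth now 0) [depth=0]
Max depth observed: 1

Answer: 1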